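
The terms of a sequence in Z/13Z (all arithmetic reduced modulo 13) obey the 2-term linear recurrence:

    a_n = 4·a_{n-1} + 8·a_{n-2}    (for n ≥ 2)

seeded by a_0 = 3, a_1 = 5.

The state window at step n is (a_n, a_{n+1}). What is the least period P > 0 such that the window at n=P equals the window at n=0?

12

n=0: window = (3, 5)
n=1: window = (5, 5)
n=2: window = (5, 8)
n=3: window = (8, 7)
n=4: window = (7, 1)
n=5: window = (1, 8)
n=6: window = (8, 1)
n=7: window = (1, 3)
n=8: window = (3, 7)
n=9: window = (7, 0)
n=10: window = (0, 4)
n=11: window = (4, 3)
n=12: window = (3, 5)
window at n=12 equals window at n=0 → period = 12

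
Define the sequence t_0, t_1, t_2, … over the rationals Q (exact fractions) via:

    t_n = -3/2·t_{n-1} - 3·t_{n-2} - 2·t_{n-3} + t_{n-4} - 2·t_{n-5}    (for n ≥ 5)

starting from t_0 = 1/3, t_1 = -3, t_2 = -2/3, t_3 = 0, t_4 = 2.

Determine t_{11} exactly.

-2669/48

t_5 = -3/2·2 + -3·0 + -2·-2/3 + 1·-3 + -2·1/3 = -16/3
t_6 = -3/2·-16/3 + -3·2 + -2·0 + 1·-2/3 + -2·-3 = 22/3
t_7 = -3/2·22/3 + -3·-16/3 + -2·2 + 1·0 + -2·-2/3 = 7/3
t_8 = -3/2·7/3 + -3·22/3 + -2·-16/3 + 1·2 + -2·0 = -77/6
t_9 = -3/2·-77/6 + -3·7/3 + -2·22/3 + 1·-16/3 + -2·2 = -47/4
t_10 = -3/2·-47/4 + -3·-77/6 + -2·7/3 + 1·22/3 + -2·-16/3 = 1667/24
t_11 = -3/2·1667/24 + -3·-47/4 + -2·-77/6 + 1·7/3 + -2·22/3 = -2669/48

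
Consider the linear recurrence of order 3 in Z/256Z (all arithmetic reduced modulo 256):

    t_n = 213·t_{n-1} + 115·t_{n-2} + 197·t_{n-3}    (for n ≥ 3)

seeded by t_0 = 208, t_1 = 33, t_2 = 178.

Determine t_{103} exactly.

145

t_3 = 213·178 + 115·33 + 197·208 = 253
t_4 = 213·253 + 115·178 + 197·33 = 220
t_5 = 213·220 + 115·253 + 197·178 = 173
t_6 = 213·173 + 115·220 + 197·253 = 118
t_7 = 213·118 + 115·173 + 197·220 = 49
t_8 = 213·49 + 115·118 + 197·173 = 232
t_9 = 213·232 + 115·49 + 197·118 = 217
t_10 = 213·217 + 115·232 + 197·49 = 122
t_11 = 213·122 + 115·217 + 197·232 = 133
t_12 = 213·133 + 115·122 + 197·217 = 116
t_13 = 213·116 + 115·133 + 197·122 = 37
t_14 = 213·37 + 115·116 + 197·133 = 62
t_15 = 213·62 + 115·37 + 197·116 = 121
t_16 = 213·121 + 115·62 + 197·37 = 0
t_17 = 213·0 + 115·121 + 197·62 = 17
t_18 = 213·17 + 115·0 + 197·121 = 66
t_19 = 213·66 + 115·17 + 197·0 = 141
t_20 = 213·141 + 115·66 + 197·17 = 12
t_21 = 213·12 + 115·141 + 197·66 = 29
t_22 = 213·29 + 115·12 + 197·141 = 6
t_23 = 213·6 + 115·29 + 197·12 = 65
t_24 = 213·65 + 115·6 + 197·29 = 24
t_25 = 213·24 + 115·65 + 197·6 = 201
t_26 = 213·201 + 115·24 + 197·65 = 10
t_27 = 213·10 + 115·201 + 197·24 = 21
t_28 = 213·21 + 115·10 + 197·201 = 164
t_29 = 213·164 + 115·21 + 197·10 = 149
t_30 = 213·149 + 115·164 + 197·21 = 206
t_31 = 213·206 + 115·149 + 197·164 = 137
t_32 = 213·137 + 115·206 + 197·149 = 48
t_33 = 213·48 + 115·137 + 197·206 = 1
t_34 = 213·1 + 115·48 + 197·137 = 210
t_35 = 213·210 + 115·1 + 197·48 = 29
t_36 = 213·29 + 115·210 + 197·1 = 60
t_37 = 213·60 + 115·29 + 197·210 = 141
t_38 = 213·141 + 115·60 + 197·29 = 150
t_39 = 213·150 + 115·141 + 197·60 = 81
t_40 = 213·81 + 115·150 + 197·141 = 72
t_41 = 213·72 + 115·81 + 197·150 = 185
t_42 = 213·185 + 115·72 + 197·81 = 154
t_43 = 213·154 + 115·185 + 197·72 = 165
t_44 = 213·165 + 115·154 + 197·185 = 212
t_45 = 213·212 + 115·165 + 197·154 = 5
t_46 = 213·5 + 115·212 + 197·165 = 94
t_47 = 213·94 + 115·5 + 197·212 = 153
t_48 = 213·153 + 115·94 + 197·5 = 96
t_49 = 213·96 + 115·153 + 197·94 = 241
t_50 = 213·241 + 115·96 + 197·153 = 98
t_51 = 213·98 + 115·241 + 197·96 = 173
t_52 = 213·173 + 115·98 + 197·241 = 108
t_53 = 213·108 + 115·173 + 197·98 = 253
t_54 = 213·253 + 115·108 + 197·173 = 38
t_55 = 213·38 + 115·253 + 197·108 = 97
t_56 = 213·97 + 115·38 + 197·253 = 120
t_57 = 213·120 + 115·97 + 197·38 = 169
t_58 = 213·169 + 115·120 + 197·97 = 42
t_59 = 213·42 + 115·169 + 197·120 = 53
t_60 = 213·53 + 115·42 + 197·169 = 4
t_61 = 213·4 + 115·53 + 197·42 = 117
t_62 = 213·117 + 115·4 + 197·53 = 238
t_63 = 213·238 + 115·117 + 197·4 = 169
t_64 = 213·169 + 115·238 + 197·117 = 144
t_65 = 213·144 + 115·169 + 197·238 = 225
t_66 = 213·225 + 115·144 + 197·169 = 242
t_67 = 213·242 + 115·225 + 197·144 = 61
t_68 = 213·61 + 115·242 + 197·225 = 156
t_69 = 213·156 + 115·61 + 197·242 = 109
t_70 = 213·109 + 115·156 + 197·61 = 182
t_71 = 213·182 + 115·109 + 197·156 = 113
t_72 = 213·113 + 115·182 + 197·109 = 168
t_73 = 213·168 + 115·113 + 197·182 = 153
t_74 = 213·153 + 115·168 + 197·113 = 186
t_75 = 213·186 + 115·153 + 197·168 = 197
t_76 = 213·197 + 115·186 + 197·153 = 52
t_77 = 213·52 + 115·197 + 197·186 = 229
t_78 = 213·229 + 115·52 + 197·197 = 126
t_79 = 213·126 + 115·229 + 197·52 = 185
t_80 = 213·185 + 115·126 + 197·229 = 192
t_81 = 213·192 + 115·185 + 197·126 = 209
t_82 = 213·209 + 115·192 + 197·185 = 130
t_83 = 213·130 + 115·209 + 197·192 = 205
t_84 = 213·205 + 115·130 + 197·209 = 204
t_85 = 213·204 + 115·205 + 197·130 = 221
t_86 = 213·221 + 115·204 + 197·205 = 70
t_87 = 213·70 + 115·221 + 197·204 = 129
t_88 = 213·129 + 115·70 + 197·221 = 216
t_89 = 213·216 + 115·129 + 197·70 = 137
t_90 = 213·137 + 115·216 + 197·129 = 74
t_91 = 213·74 + 115·137 + 197·216 = 85
t_92 = 213·85 + 115·74 + 197·137 = 100
t_93 = 213·100 + 115·85 + 197·74 = 85
t_94 = 213·85 + 115·100 + 197·85 = 14
t_95 = 213·14 + 115·85 + 197·100 = 201
t_96 = 213·201 + 115·14 + 197·85 = 240
t_97 = 213·240 + 115·201 + 197·14 = 193
t_98 = 213·193 + 115·240 + 197·201 = 18
t_99 = 213·18 + 115·193 + 197·240 = 93
t_100 = 213·93 + 115·18 + 197·193 = 252
t_101 = 213·252 + 115·93 + 197·18 = 77
t_102 = 213·77 + 115·252 + 197·93 = 214
t_103 = 213·214 + 115·77 + 197·252 = 145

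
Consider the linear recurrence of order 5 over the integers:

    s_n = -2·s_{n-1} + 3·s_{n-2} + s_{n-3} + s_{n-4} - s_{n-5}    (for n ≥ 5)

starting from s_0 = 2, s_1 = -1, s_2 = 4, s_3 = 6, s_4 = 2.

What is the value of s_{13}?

s_5 = -2·2 + 3·6 + 1·4 + 1·-1 + -1·2 = 15
s_6 = -2·15 + 3·2 + 1·6 + 1·4 + -1·-1 = -13
s_7 = -2·-13 + 3·15 + 1·2 + 1·6 + -1·4 = 75
s_8 = -2·75 + 3·-13 + 1·15 + 1·2 + -1·6 = -178
s_9 = -2·-178 + 3·75 + 1·-13 + 1·15 + -1·2 = 581
s_10 = -2·581 + 3·-178 + 1·75 + 1·-13 + -1·15 = -1649
s_11 = -2·-1649 + 3·581 + 1·-178 + 1·75 + -1·-13 = 4951
s_12 = -2·4951 + 3·-1649 + 1·581 + 1·-178 + -1·75 = -14521
s_13 = -2·-14521 + 3·4951 + 1·-1649 + 1·581 + -1·-178 = 43005

43005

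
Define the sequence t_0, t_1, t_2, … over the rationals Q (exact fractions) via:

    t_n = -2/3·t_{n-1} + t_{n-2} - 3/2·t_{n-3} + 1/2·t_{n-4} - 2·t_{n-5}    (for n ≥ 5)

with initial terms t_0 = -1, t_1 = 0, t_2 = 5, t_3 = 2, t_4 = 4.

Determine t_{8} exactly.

10483/324

t_5 = -2/3·4 + 1·2 + -3/2·5 + 1/2·0 + -2·-1 = -37/6
t_6 = -2/3·-37/6 + 1·4 + -3/2·2 + 1/2·5 + -2·0 = 137/18
t_7 = -2/3·137/18 + 1·-37/6 + -3/2·4 + 1/2·2 + -2·5 = -1417/54
t_8 = -2/3·-1417/54 + 1·137/18 + -3/2·-37/6 + 1/2·4 + -2·2 = 10483/324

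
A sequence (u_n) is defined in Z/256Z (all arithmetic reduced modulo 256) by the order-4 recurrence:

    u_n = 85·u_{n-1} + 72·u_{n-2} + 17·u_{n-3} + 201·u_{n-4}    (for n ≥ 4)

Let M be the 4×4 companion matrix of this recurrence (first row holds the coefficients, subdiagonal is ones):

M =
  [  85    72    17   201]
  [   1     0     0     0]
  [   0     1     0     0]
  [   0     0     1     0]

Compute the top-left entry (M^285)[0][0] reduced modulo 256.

(M^285)[0][0] is the top entry after applying M 285 times to the unit state (1, 0, 0, 0). Equivalently it is h_{288} for the auxiliary sequence (h_n) obeying the same recurrence with h_3 = 1 and h_i = 0 for 0 ≤ i < 3:
h_4 = 85·1 + 72·0 + 17·0 + 201·0 = 85
h_5 = 85·85 + 72·1 + 17·0 + 201·0 = 129
h_6 = 85·129 + 72·85 + 17·1 + 201·0 = 206
h_7 = 85·206 + 72·129 + 17·85 + 201·1 = 28
h_8 = 85·28 + 72·206 + 17·129 + 201·85 = 138
h_9 = 85·138 + 72·28 + 17·206 + 201·129 = 169
Continuing the recurrence:
  h_10 = 135;  h_11 = 129;  h_12 = 96;  h_13 = 208;  h_14 = 160;  h_15 = 73
  h_16 = 109;  h_17 = 169;  h_18 = 62;  h_19 = 172;  h_20 = 90;  h_21 = 17
  h_22 = 15;  h_23 = 201;  h_24 = 192;  h_25 = 160;  h_26 = 64;  h_27 = 209
  h_28 = 197;  h_29 = 17;  h_30 = 46;  h_31 = 60;  h_32 = 170;  h_33 = 185
  h_34 = 87;  h_35 = 81;  h_36 = 32;  h_37 = 112;  h_38 = 224;  h_39 = 153
  h_40 = 93;  h_41 = 185;  h_42 = 158;  h_43 = 204;  h_44 = 122;  h_45 = 161
  h_46 = 95;  h_47 = 25;  h_48 = 128;  h_49 = 64;  h_50 = 128;  h_51 = 161
  h_52 = 53;  h_53 = 161;  h_54 = 142;  h_55 = 92;  h_56 = 202;  h_57 = 201
  h_58 = 39;  h_59 = 33;  h_60 = 224;  h_61 = 16;  h_62 = 32;  h_63 = 233
  h_64 = 77;  h_65 = 201;  h_66 = 254;  h_67 = 236;  h_68 = 154;  h_69 = 49
  h_70 = 175;  h_71 = 105;  h_72 = 64;  h_73 = 224;  h_74 = 192;  h_75 = 113
  h_76 = 165;  h_77 = 49;  h_78 = 238;  h_79 = 124;  h_80 = 234;  h_81 = 217
  h_82 = 247;  h_83 = 241;  h_84 = 160;  h_85 = 176;  h_86 = 96;  h_87 = 57
  h_88 = 61;  h_89 = 217;  h_90 = 94;  h_91 = 12;  h_92 = 186;  h_93 = 193
  h_94 = 255;  h_95 = 185;  h_96 = 0;  h_97 = 128;  h_98 = 0;  h_99 = 65
  h_100 = 21;  h_101 = 193;  h_102 = 78;  h_103 = 156;  h_104 = 10;  h_105 = 233
  h_106 = 199;  h_107 = 193;  h_108 = 96;  h_109 = 80;  h_110 = 160;  h_111 = 137
  h_112 = 45;  h_113 = 233;  h_114 = 190;  h_115 = 44;  h_116 = 218;  h_117 = 81
  h_118 = 79;  h_119 = 9;  h_120 = 192;  h_121 = 32;  h_122 = 64;  h_123 = 17
  h_124 = 133;  h_125 = 81;  h_126 = 174;  h_127 = 188;  h_128 = 42;  h_129 = 249
  h_130 = 151;  h_131 = 145;  h_132 = 32;  h_133 = 240;  h_134 = 224;  h_135 = 217
  h_136 = 29;  h_137 = 249;  h_138 = 30;  h_139 = 76;  h_140 = 250;  h_141 = 225
  h_142 = 159;  h_143 = 89;  h_144 = 128;  h_145 = 192;  h_146 = 128;  h_147 = 225
  h_148 = 245;  h_149 = 225;  h_150 = 14;  h_151 = 220;  h_152 = 74;  h_153 = 9
  h_154 = 103;  h_155 = 97;  h_156 = 224;  h_157 = 144;  h_158 = 32;  h_159 = 41
  h_160 = 13;  h_161 = 9;  h_162 = 126;  h_163 = 108;  h_164 = 26;  h_165 = 113
  h_166 = 239;  h_167 = 169;  h_168 = 64;  h_169 = 96;  h_170 = 192;  h_171 = 177
  h_172 = 101;  h_173 = 113;  h_174 = 110;  h_175 = 252;  h_176 = 106;  h_177 = 25
  h_178 = 55;  h_179 = 49;  h_180 = 160;  h_181 = 48;  h_182 = 96;  h_183 = 121
  h_184 = 253;  h_185 = 25;  h_186 = 222;  h_187 = 140;  h_188 = 58;  h_189 = 1
  h_190 = 63;  h_191 = 249;  h_192 = 0;  h_193 = 0;  h_194 = 0;  h_195 = 129
  h_196 = 213;  h_197 = 1;  h_198 = 206;  h_199 = 28;  h_200 = 138;  h_201 = 41
  h_202 = 7;  h_203 = 1;  h_204 = 96;  h_205 = 208;  h_206 = 160;  h_207 = 201
  h_208 = 237;  h_209 = 41;  h_210 = 62;  h_211 = 172;  h_212 = 90;  h_213 = 145
  h_214 = 143;  h_215 = 73;  h_216 = 192;  h_217 = 160;  h_218 = 64;  h_219 = 81
  h_220 = 69;  h_221 = 145;  h_222 = 46;  h_223 = 60;  h_224 = 170;  h_225 = 57
  h_226 = 215;  h_227 = 209;  h_228 = 32;  h_229 = 112;  h_230 = 224;  h_231 = 25
  h_232 = 221;  h_233 = 57;  h_234 = 158;  h_235 = 204;  h_236 = 122;  h_237 = 33
  h_238 = 223;  h_239 = 153;  h_240 = 128;  h_241 = 64;  h_242 = 128;  h_243 = 33
  h_244 = 181;  h_245 = 33;  h_246 = 142;  h_247 = 92;  h_248 = 202;  h_249 = 73
  h_250 = 167;  h_251 = 161;  h_252 = 224;  h_253 = 16;  h_254 = 32;  h_255 = 105
  h_256 = 205;  h_257 = 73;  h_258 = 254;  h_259 = 236;  h_260 = 154;  h_261 = 177
  h_262 = 47;  h_263 = 233;  h_264 = 64;  h_265 = 224;  h_266 = 192;  h_267 = 241
  h_268 = 37;  h_269 = 177;  h_270 = 238;  h_271 = 124;  h_272 = 234;  h_273 = 89
  h_274 = 119;  h_275 = 113;  h_276 = 160;  h_277 = 176;  h_278 = 96;  h_279 = 185
  h_280 = 189;  h_281 = 89;  h_282 = 94;  h_283 = 12;  h_284 = 186;  h_285 = 65
  h_286 = 127
h_287 = 85·127 + 72·65 + 17·186 + 201·12 = 57
h_288 = 85·57 + 72·127 + 17·65 + 201·186 = 0

0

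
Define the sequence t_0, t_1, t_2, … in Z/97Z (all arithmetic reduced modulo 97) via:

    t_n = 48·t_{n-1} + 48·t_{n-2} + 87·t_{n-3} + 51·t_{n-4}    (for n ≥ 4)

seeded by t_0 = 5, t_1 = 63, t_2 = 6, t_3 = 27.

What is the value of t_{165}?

26

t_4 = 48·27 + 48·6 + 87·63 + 51·5 = 45
t_5 = 48·45 + 48·27 + 87·6 + 51·63 = 13
t_6 = 48·13 + 48·45 + 87·27 + 51·6 = 7
t_7 = 48·7 + 48·13 + 87·45 + 51·27 = 44
t_8 = 48·44 + 48·7 + 87·13 + 51·45 = 54
t_9 = 48·54 + 48·44 + 87·7 + 51·13 = 59
Continuing the recurrence:
  t_10 = 6;  t_11 = 71;  t_12 = 40;  t_13 = 32;  t_14 = 45;  t_15 = 30
  t_16 = 82;  t_17 = 59;  t_18 = 33;  t_19 = 82;  t_20 = 91;  t_21 = 22
  t_22 = 79;  t_23 = 69;  t_24 = 79;  t_25 = 64;  t_26 = 18;  t_27 = 69
  t_28 = 96;  t_29 = 43;  t_30 = 13;  t_31 = 9;  t_32 = 90;  t_33 = 25
  t_34 = 79;  t_35 = 89;  t_36 = 85;  t_37 = 10;  t_38 = 36;  t_39 = 77
  t_40 = 56;  t_41 = 35;  t_42 = 2;  t_43 = 2;  t_44 = 79;  t_45 = 27
  t_46 = 29;  t_47 = 60;  t_48 = 77;  t_49 = 0;  t_50 = 16;  t_51 = 51
  t_52 = 62;  t_53 = 26;  t_54 = 68;  t_55 = 91;  t_56 = 58;  t_57 = 38
  t_58 = 85;  t_59 = 71;  t_60 = 75;  t_61 = 45;  t_62 = 73;  t_63 = 96
  t_64 = 41;  t_65 = 90;  t_66 = 30;  t_67 = 61;  t_68 = 30;  t_69 = 25
  t_70 = 68;  t_71 = 0;  t_72 = 82;  t_73 = 69;  t_74 = 46;  t_75 = 44
  t_76 = 52;  t_77 = 4;  t_78 = 35;  t_79 = 7;  t_80 = 69;  t_81 = 10
  t_82 = 75;  t_83 = 61;  t_84 = 53;  t_85 = 91;  t_86 = 39;  t_87 = 91
  t_88 = 79;  t_89 = 92;  t_90 = 72;  t_91 = 83;  t_92 = 73;  t_93 = 14
  t_94 = 34;  t_95 = 84;  t_96 = 32;  t_97 = 25;  t_98 = 41;  t_99 = 51
  t_100 = 75;  t_101 = 26;  t_102 = 27;  t_103 = 30;  t_104 = 93;  t_105 = 73
  t_106 = 24;  t_107 = 18;  t_108 = 15;  t_109 = 23;  t_110 = 55;  t_111 = 50
  t_112 = 46;  t_113 = 90;  t_114 = 6;  t_115 = 5;  t_116 = 34;  t_117 = 0
  t_118 = 45;  t_119 = 38;  t_120 = 92;  t_121 = 67;  t_122 = 41;  t_123 = 91
  t_124 = 76;  t_125 = 62;  t_126 = 45;  t_127 = 93;  t_128 = 83;  t_129 = 5
  t_130 = 60;  t_131 = 49;  t_132 = 6;  t_133 = 64;  t_134 = 13;  t_135 = 24
  t_136 = 84;  t_137 = 73;  t_138 = 5;  t_139 = 54;  t_140 = 81;  t_141 = 65
  t_142 = 30;  t_143 = 5;  t_144 = 20;  t_145 = 44;  t_146 = 90;  t_147 = 85
  t_148 = 56;  t_149 = 61;  t_150 = 44;  t_151 = 85;  t_152 = 96;  t_153 = 10
  t_154 = 80;  t_155 = 32;  t_156 = 84;  t_157 = 40;  t_158 = 12;  t_159 = 87
  t_160 = 3;  t_161 = 32;  t_162 = 64;  t_163 = 91
t_164 = 48·91 + 48·64 + 87·32 + 51·3 = 95
t_165 = 48·95 + 48·91 + 87·64 + 51·32 = 26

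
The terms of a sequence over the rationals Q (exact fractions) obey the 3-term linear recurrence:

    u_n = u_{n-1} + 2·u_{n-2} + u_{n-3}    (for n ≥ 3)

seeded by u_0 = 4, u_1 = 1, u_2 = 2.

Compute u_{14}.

u_3 = 1·2 + 2·1 + 1·4 = 8
u_4 = 1·8 + 2·2 + 1·1 = 13
u_5 = 1·13 + 2·8 + 1·2 = 31
u_6 = 1·31 + 2·13 + 1·8 = 65
u_7 = 1·65 + 2·31 + 1·13 = 140
u_8 = 1·140 + 2·65 + 1·31 = 301
u_9 = 1·301 + 2·140 + 1·65 = 646
u_10 = 1·646 + 2·301 + 1·140 = 1388
u_11 = 1·1388 + 2·646 + 1·301 = 2981
u_12 = 1·2981 + 2·1388 + 1·646 = 6403
u_13 = 1·6403 + 2·2981 + 1·1388 = 13753
u_14 = 1·13753 + 2·6403 + 1·2981 = 29540

29540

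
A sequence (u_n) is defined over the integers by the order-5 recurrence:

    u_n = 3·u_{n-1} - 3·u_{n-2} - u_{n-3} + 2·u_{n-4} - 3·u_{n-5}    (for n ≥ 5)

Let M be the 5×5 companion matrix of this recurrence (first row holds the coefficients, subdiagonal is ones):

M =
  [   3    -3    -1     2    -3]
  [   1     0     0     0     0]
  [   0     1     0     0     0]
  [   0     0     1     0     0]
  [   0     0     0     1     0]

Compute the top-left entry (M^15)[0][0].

(M^15)[0][0] is the top entry after applying M 15 times to the unit state (1, 0, 0, 0, 0). Equivalently it is h_{19} for the auxiliary sequence (h_n) obeying the same recurrence with h_4 = 1 and h_i = 0 for 0 ≤ i < 4:
h_5 = 3·1 + -3·0 + -1·0 + 2·0 + -3·0 = 3
h_6 = 3·3 + -3·1 + -1·0 + 2·0 + -3·0 = 6
h_7 = 3·6 + -3·3 + -1·1 + 2·0 + -3·0 = 8
h_8 = 3·8 + -3·6 + -1·3 + 2·1 + -3·0 = 5
h_9 = 3·5 + -3·8 + -1·6 + 2·3 + -3·1 = -12
h_10 = 3·-12 + -3·5 + -1·8 + 2·6 + -3·3 = -56
h_11 = 3·-56 + -3·-12 + -1·5 + 2·8 + -3·6 = -139
h_12 = 3·-139 + -3·-56 + -1·-12 + 2·5 + -3·8 = -251
h_13 = 3·-251 + -3·-139 + -1·-56 + 2·-12 + -3·5 = -319
h_14 = 3·-319 + -3·-251 + -1·-139 + 2·-56 + -3·-12 = -141
h_15 = 3·-141 + -3·-319 + -1·-251 + 2·-139 + -3·-56 = 675
h_16 = 3·675 + -3·-141 + -1·-319 + 2·-251 + -3·-139 = 2682
h_17 = 3·2682 + -3·675 + -1·-141 + 2·-319 + -3·-251 = 6277
h_18 = 3·6277 + -3·2682 + -1·675 + 2·-141 + -3·-319 = 10785
h_19 = 3·10785 + -3·6277 + -1·2682 + 2·675 + -3·-141 = 12615

12615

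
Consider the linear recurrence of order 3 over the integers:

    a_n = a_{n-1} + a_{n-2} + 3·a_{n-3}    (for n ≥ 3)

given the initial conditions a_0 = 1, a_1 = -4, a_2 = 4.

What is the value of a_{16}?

19049

a_3 = 1·4 + 1·-4 + 3·1 = 3
a_4 = 1·3 + 1·4 + 3·-4 = -5
a_5 = 1·-5 + 1·3 + 3·4 = 10
a_6 = 1·10 + 1·-5 + 3·3 = 14
a_7 = 1·14 + 1·10 + 3·-5 = 9
a_8 = 1·9 + 1·14 + 3·10 = 53
a_9 = 1·53 + 1·9 + 3·14 = 104
a_10 = 1·104 + 1·53 + 3·9 = 184
a_11 = 1·184 + 1·104 + 3·53 = 447
a_12 = 1·447 + 1·184 + 3·104 = 943
a_13 = 1·943 + 1·447 + 3·184 = 1942
a_14 = 1·1942 + 1·943 + 3·447 = 4226
a_15 = 1·4226 + 1·1942 + 3·943 = 8997
a_16 = 1·8997 + 1·4226 + 3·1942 = 19049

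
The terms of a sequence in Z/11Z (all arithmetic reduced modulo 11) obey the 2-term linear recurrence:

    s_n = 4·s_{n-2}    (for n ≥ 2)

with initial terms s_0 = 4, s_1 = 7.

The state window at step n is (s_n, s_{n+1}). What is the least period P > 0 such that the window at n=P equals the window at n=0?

10

n=0: window = (4, 7)
n=1: window = (7, 5)
n=2: window = (5, 6)
n=3: window = (6, 9)
n=4: window = (9, 2)
n=5: window = (2, 3)
n=6: window = (3, 8)
n=7: window = (8, 1)
n=8: window = (1, 10)
n=9: window = (10, 4)
n=10: window = (4, 7)
window at n=10 equals window at n=0 → period = 10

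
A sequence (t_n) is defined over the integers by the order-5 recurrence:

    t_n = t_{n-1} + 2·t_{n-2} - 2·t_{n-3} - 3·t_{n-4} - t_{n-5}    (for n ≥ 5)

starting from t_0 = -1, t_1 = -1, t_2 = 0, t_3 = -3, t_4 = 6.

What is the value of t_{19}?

14525

t_5 = 1·6 + 2·-3 + -2·0 + -3·-1 + -1·-1 = 4
t_6 = 1·4 + 2·6 + -2·-3 + -3·0 + -1·-1 = 23
t_7 = 1·23 + 2·4 + -2·6 + -3·-3 + -1·0 = 28
t_8 = 1·28 + 2·23 + -2·4 + -3·6 + -1·-3 = 51
t_9 = 1·51 + 2·28 + -2·23 + -3·4 + -1·6 = 43
t_10 = 1·43 + 2·51 + -2·28 + -3·23 + -1·4 = 16
t_11 = 1·16 + 2·43 + -2·51 + -3·28 + -1·23 = -107
t_12 = 1·-107 + 2·16 + -2·43 + -3·51 + -1·28 = -342
t_13 = 1·-342 + 2·-107 + -2·16 + -3·43 + -1·51 = -768
t_14 = 1·-768 + 2·-342 + -2·-107 + -3·16 + -1·43 = -1329
t_15 = 1·-1329 + 2·-768 + -2·-342 + -3·-107 + -1·16 = -1876
t_16 = 1·-1876 + 2·-1329 + -2·-768 + -3·-342 + -1·-107 = -1865
t_17 = 1·-1865 + 2·-1876 + -2·-1329 + -3·-768 + -1·-342 = -313
t_18 = 1·-313 + 2·-1865 + -2·-1876 + -3·-1329 + -1·-768 = 4464
t_19 = 1·4464 + 2·-313 + -2·-1865 + -3·-1876 + -1·-1329 = 14525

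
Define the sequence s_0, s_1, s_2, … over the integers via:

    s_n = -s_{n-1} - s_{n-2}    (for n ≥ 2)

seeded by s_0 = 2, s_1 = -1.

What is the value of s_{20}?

-1

s_2 = -1·-1 + -1·2 = -1
s_3 = -1·-1 + -1·-1 = 2
s_4 = -1·2 + -1·-1 = -1
(s_3, s_4) = (2, -1) = (s_0, s_1), so the sequence has period 3.
20 ≡ 2 (mod 3), hence s_20 = s_2 = -1.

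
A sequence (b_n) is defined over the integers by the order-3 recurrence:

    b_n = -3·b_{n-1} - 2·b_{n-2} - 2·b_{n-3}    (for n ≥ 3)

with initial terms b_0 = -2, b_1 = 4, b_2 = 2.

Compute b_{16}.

1045058

b_3 = -3·2 + -2·4 + -2·-2 = -10
b_4 = -3·-10 + -2·2 + -2·4 = 18
b_5 = -3·18 + -2·-10 + -2·2 = -38
b_6 = -3·-38 + -2·18 + -2·-10 = 98
b_7 = -3·98 + -2·-38 + -2·18 = -254
b_8 = -3·-254 + -2·98 + -2·-38 = 642
b_9 = -3·642 + -2·-254 + -2·98 = -1614
b_10 = -3·-1614 + -2·642 + -2·-254 = 4066
b_11 = -3·4066 + -2·-1614 + -2·642 = -10254
b_12 = -3·-10254 + -2·4066 + -2·-1614 = 25858
b_13 = -3·25858 + -2·-10254 + -2·4066 = -65198
b_14 = -3·-65198 + -2·25858 + -2·-10254 = 164386
b_15 = -3·164386 + -2·-65198 + -2·25858 = -414478
b_16 = -3·-414478 + -2·164386 + -2·-65198 = 1045058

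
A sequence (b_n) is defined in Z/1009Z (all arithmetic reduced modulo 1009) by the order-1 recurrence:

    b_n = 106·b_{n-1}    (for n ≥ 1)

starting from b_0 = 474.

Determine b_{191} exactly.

787

b_1 = 106·474 = 803
b_2 = 106·803 = 362
b_3 = 106·362 = 30
b_4 = 106·30 = 153
b_5 = 106·153 = 74
b_6 = 106·74 = 781
b_7 = 106·781 = 48
b_8 = 106·48 = 43
b_9 = 106·43 = 522
b_10 = 106·522 = 846
b_11 = 106·846 = 884
b_12 = 106·884 = 876
b_13 = 106·876 = 28
b_14 = 106·28 = 950
b_15 = 106·950 = 809
b_16 = 106·809 = 998
b_17 = 106·998 = 852
b_18 = 106·852 = 511
b_19 = 106·511 = 689
b_20 = 106·689 = 386
b_21 = 106·386 = 556
b_22 = 106·556 = 414
b_23 = 106·414 = 497
b_24 = 106·497 = 214
b_25 = 106·214 = 486
b_26 = 106·486 = 57
b_27 = 106·57 = 997
b_28 = 106·997 = 746
b_29 = 106·746 = 374
b_30 = 106·374 = 293
b_31 = 106·293 = 788
b_32 = 106·788 = 790
b_33 = 106·790 = 1002
b_34 = 106·1002 = 267
b_35 = 106·267 = 50
b_36 = 106·50 = 255
b_37 = 106·255 = 796
b_38 = 106·796 = 629
b_39 = 106·629 = 80
b_40 = 106·80 = 408
b_41 = 106·408 = 870
b_42 = 106·870 = 401
b_43 = 106·401 = 128
b_44 = 106·128 = 451
b_45 = 106·451 = 383
b_46 = 106·383 = 238
b_47 = 106·238 = 3
b_48 = 106·3 = 318
b_49 = 106·318 = 411
b_50 = 106·411 = 179
b_51 = 106·179 = 812
b_52 = 106·812 = 307
b_53 = 106·307 = 254
b_54 = 106·254 = 690
b_55 = 106·690 = 492
b_56 = 106·492 = 693
b_57 = 106·693 = 810
b_58 = 106·810 = 95
b_59 = 106·95 = 989
b_60 = 106·989 = 907
b_61 = 106·907 = 287
b_62 = 106·287 = 152
b_63 = 106·152 = 977
b_64 = 106·977 = 644
b_65 = 106·644 = 661
b_66 = 106·661 = 445
b_67 = 106·445 = 756
b_68 = 106·756 = 425
b_69 = 106·425 = 654
b_70 = 106·654 = 712
b_71 = 106·712 = 806
b_72 = 106·806 = 680
b_73 = 106·680 = 441
b_74 = 106·441 = 332
b_75 = 106·332 = 886
b_76 = 106·886 = 79
b_77 = 106·79 = 302
b_78 = 106·302 = 733
b_79 = 106·733 = 5
b_80 = 106·5 = 530
b_81 = 106·530 = 685
b_82 = 106·685 = 971
b_83 = 106·971 = 8
b_84 = 106·8 = 848
b_85 = 106·848 = 87
b_86 = 106·87 = 141
b_87 = 106·141 = 820
b_88 = 106·820 = 146
b_89 = 106·146 = 341
b_90 = 106·341 = 831
b_91 = 106·831 = 303
b_92 = 106·303 = 839
b_93 = 106·839 = 142
b_94 = 106·142 = 926
b_95 = 106·926 = 283
b_96 = 106·283 = 737
b_97 = 106·737 = 429
b_98 = 106·429 = 69
b_99 = 106·69 = 251
b_100 = 106·251 = 372
b_101 = 106·372 = 81
b_102 = 106·81 = 514
b_103 = 106·514 = 1007
b_104 = 106·1007 = 797
b_105 = 106·797 = 735
b_106 = 106·735 = 217
b_107 = 106·217 = 804
b_108 = 106·804 = 468
b_109 = 106·468 = 167
b_110 = 106·167 = 549
b_111 = 106·549 = 681
b_112 = 106·681 = 547
b_113 = 106·547 = 469
b_114 = 106·469 = 273
b_115 = 106·273 = 686
b_116 = 106·686 = 68
b_117 = 106·68 = 145
b_118 = 106·145 = 235
b_119 = 106·235 = 694
b_120 = 106·694 = 916
b_121 = 106·916 = 232
b_122 = 106·232 = 376
b_123 = 106·376 = 505
b_124 = 106·505 = 53
b_125 = 106·53 = 573
b_126 = 106·573 = 198
b_127 = 106·198 = 808
b_128 = 106·808 = 892
b_129 = 106·892 = 715
b_130 = 106·715 = 115
b_131 = 106·115 = 82
b_132 = 106·82 = 620
b_133 = 106·620 = 135
b_134 = 106·135 = 184
b_135 = 106·184 = 333
b_136 = 106·333 = 992
b_137 = 106·992 = 216
b_138 = 106·216 = 698
b_139 = 106·698 = 331
b_140 = 106·331 = 780
b_141 = 106·780 = 951
b_142 = 106·951 = 915
b_143 = 106·915 = 126
b_144 = 106·126 = 239
b_145 = 106·239 = 109
b_146 = 106·109 = 455
b_147 = 106·455 = 807
b_148 = 106·807 = 786
b_149 = 106·786 = 578
b_150 = 106·578 = 728
b_151 = 106·728 = 484
b_152 = 106·484 = 854
b_153 = 106·854 = 723
b_154 = 106·723 = 963
b_155 = 106·963 = 169
b_156 = 106·169 = 761
b_157 = 106·761 = 955
b_158 = 106·955 = 330
b_159 = 106·330 = 674
b_160 = 106·674 = 814
b_161 = 106·814 = 519
b_162 = 106·519 = 528
b_163 = 106·528 = 473
b_164 = 106·473 = 697
b_165 = 106·697 = 225
b_166 = 106·225 = 643
b_167 = 106·643 = 555
b_168 = 106·555 = 308
b_169 = 106·308 = 360
b_170 = 106·360 = 827
b_171 = 106·827 = 888
b_172 = 106·888 = 291
b_173 = 106·291 = 576
b_174 = 106·576 = 516
b_175 = 106·516 = 210
b_176 = 106·210 = 62
b_177 = 106·62 = 518
b_178 = 106·518 = 422
b_179 = 106·422 = 336
b_180 = 106·336 = 301
b_181 = 106·301 = 627
b_182 = 106·627 = 877
b_183 = 106·877 = 134
b_184 = 106·134 = 78
b_185 = 106·78 = 196
b_186 = 106·196 = 596
b_187 = 106·596 = 618
b_188 = 106·618 = 932
b_189 = 106·932 = 919
b_190 = 106·919 = 550
b_191 = 106·550 = 787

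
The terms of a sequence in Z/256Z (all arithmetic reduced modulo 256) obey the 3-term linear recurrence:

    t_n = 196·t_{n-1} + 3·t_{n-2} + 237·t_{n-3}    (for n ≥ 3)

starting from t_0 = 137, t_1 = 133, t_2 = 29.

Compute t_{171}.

t_3 = 196·29 + 3·133 + 237·137 = 152
t_4 = 196·152 + 3·29 + 237·133 = 216
t_5 = 196·216 + 3·152 + 237·29 = 1
t_6 = 196·1 + 3·216 + 237·152 = 4
t_7 = 196·4 + 3·1 + 237·216 = 11
t_8 = 196·11 + 3·4 + 237·1 = 101
Continuing the recurrence:
  t_9 = 41;  t_10 = 194;  t_11 = 132;  t_12 = 75;  t_13 = 146;  t_14 = 221
  t_15 = 89;  t_16 = 229;  t_17 = 248;  t_18 = 244;  t_19 = 185;  t_20 = 24
  t_21 = 111;  t_22 = 137;  t_23 = 105;  t_24 = 194;  t_25 = 152;  t_26 = 219
  t_27 = 14;  t_28 = 1;  t_29 = 173;  t_30 = 109;  t_31 = 104;  t_32 = 16
  t_33 = 97;  t_34 = 188;  t_35 = 227;  t_36 = 205;  t_37 = 169;  t_38 = 242
  t_39 = 12;  t_40 = 123;  t_41 = 90;  t_42 = 117;  t_43 = 129;  t_44 = 117
  t_45 = 104;  t_46 = 108;  t_47 = 57;  t_48 = 48;  t_49 = 103;  t_50 = 49
  t_51 = 41;  t_52 = 82;  t_53 = 160;  t_54 = 107;  t_55 = 182;  t_56 = 185
  t_57 = 213;  t_58 = 189;  t_59 = 120;  t_60 = 72;  t_61 = 129;  t_62 = 180
  t_63 = 251;  t_64 = 181;  t_65 = 41;  t_66 = 226;  t_67 = 20;  t_68 = 235
  t_69 = 98;  t_70 = 77;  t_71 = 169;  t_72 = 5;  t_73 = 24;  t_74 = 228
  t_75 = 121;  t_76 = 136;  t_77 = 159;  t_78 = 89;  t_79 = 233;  t_80 = 162
  t_81 = 40;  t_82 = 59;  t_83 = 158;  t_84 = 177;  t_85 = 253;  t_86 = 13
  t_87 = 200;  t_88 = 128;  t_89 = 97;  t_90 = 236;  t_91 = 83;  t_92 = 29
  t_93 = 169;  t_94 = 146;  t_95 = 156;  t_96 = 155;  t_97 = 170;  t_98 = 101
  t_99 = 209;  t_100 = 149;  t_101 = 8;  t_102 = 92;  t_103 = 121;  t_104 = 32
  t_105 = 23;  t_106 = 1;  t_107 = 169;  t_108 = 178;  t_109 = 48;  t_110 = 75
  t_111 = 198;  t_112 = 233;  t_113 = 37;  t_114 = 93;  t_115 = 88;  t_116 = 184
  t_117 = 1;  t_118 = 100;  t_119 = 235;  t_120 = 5;  t_121 = 41;  t_122 = 2
  t_123 = 164;  t_124 = 139;  t_125 = 50;  t_126 = 189;  t_127 = 249;  t_128 = 37
  t_129 = 56;  t_130 = 212;  t_131 = 57;  t_132 = 248;  t_133 = 207;  t_134 = 41
  t_135 = 105;  t_136 = 130;  t_137 = 184;  t_138 = 155;  t_139 = 46;  t_140 = 97
  t_141 = 77;  t_142 = 173;  t_143 = 40;  t_144 = 240;  t_145 = 97;  t_146 = 28
  t_147 = 195;  t_148 = 109;  t_149 = 169;  t_150 = 50;  t_151 = 44;  t_152 = 187
  t_153 = 250;  t_154 = 85;  t_155 = 33;  t_156 = 181;  t_157 = 168;  t_158 = 76
  t_159 = 185;  t_160 = 16;  t_161 = 199;  t_162 = 209;  t_163 = 41;  t_164 = 18
  t_165 = 192;  t_166 = 43;  t_167 = 214;  t_168 = 25;  t_169 = 117
t_170 = 196·117 + 3·25 + 237·214 = 253
t_171 = 196·253 + 3·117 + 237·25 = 56

56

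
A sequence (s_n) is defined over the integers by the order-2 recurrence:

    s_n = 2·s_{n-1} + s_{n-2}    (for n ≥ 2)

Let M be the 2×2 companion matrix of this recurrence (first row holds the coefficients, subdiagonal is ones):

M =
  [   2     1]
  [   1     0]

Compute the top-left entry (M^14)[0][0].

(M^14)[0][0] is the top entry after applying M 14 times to the unit state (1, 0). Equivalently it is h_{15} for the auxiliary sequence (h_n) obeying the same recurrence with h_1 = 1 and h_i = 0 for 0 ≤ i < 1:
h_2 = 2·1 + 1·0 = 2
h_3 = 2·2 + 1·1 = 5
h_4 = 2·5 + 1·2 = 12
h_5 = 2·12 + 1·5 = 29
h_6 = 2·29 + 1·12 = 70
h_7 = 2·70 + 1·29 = 169
h_8 = 2·169 + 1·70 = 408
h_9 = 2·408 + 1·169 = 985
h_10 = 2·985 + 1·408 = 2378
h_11 = 2·2378 + 1·985 = 5741
h_12 = 2·5741 + 1·2378 = 13860
h_13 = 2·13860 + 1·5741 = 33461
h_14 = 2·33461 + 1·13860 = 80782
h_15 = 2·80782 + 1·33461 = 195025

195025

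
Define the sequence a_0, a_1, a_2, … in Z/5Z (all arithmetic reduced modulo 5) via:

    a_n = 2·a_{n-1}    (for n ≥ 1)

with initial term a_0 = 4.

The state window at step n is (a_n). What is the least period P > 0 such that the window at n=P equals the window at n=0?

4

n=0: window = (4)
n=1: window = (3)
n=2: window = (1)
n=3: window = (2)
n=4: window = (4)
window at n=4 equals window at n=0 → period = 4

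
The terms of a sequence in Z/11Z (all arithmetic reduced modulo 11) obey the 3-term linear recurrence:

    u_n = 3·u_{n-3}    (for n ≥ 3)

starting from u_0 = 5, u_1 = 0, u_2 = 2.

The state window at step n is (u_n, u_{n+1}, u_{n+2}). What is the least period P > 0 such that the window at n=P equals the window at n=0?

15

n=0: window = (5, 0, 2)
n=1: window = (0, 2, 4)
n=2: window = (2, 4, 0)
n=3: window = (4, 0, 6)
n=4: window = (0, 6, 1)
n=5: window = (6, 1, 0)
n=6: window = (1, 0, 7)
n=7: window = (0, 7, 3)
n=8: window = (7, 3, 0)
n=9: window = (3, 0, 10)
n=10: window = (0, 10, 9)
n=11: window = (10, 9, 0)
n=12: window = (9, 0, 8)
n=13: window = (0, 8, 5)
n=14: window = (8, 5, 0)
n=15: window = (5, 0, 2)
window at n=15 equals window at n=0 → period = 15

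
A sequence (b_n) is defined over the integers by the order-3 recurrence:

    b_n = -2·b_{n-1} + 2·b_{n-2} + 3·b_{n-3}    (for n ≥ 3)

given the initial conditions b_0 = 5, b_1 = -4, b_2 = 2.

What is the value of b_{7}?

236

b_3 = -2·2 + 2·-4 + 3·5 = 3
b_4 = -2·3 + 2·2 + 3·-4 = -14
b_5 = -2·-14 + 2·3 + 3·2 = 40
b_6 = -2·40 + 2·-14 + 3·3 = -99
b_7 = -2·-99 + 2·40 + 3·-14 = 236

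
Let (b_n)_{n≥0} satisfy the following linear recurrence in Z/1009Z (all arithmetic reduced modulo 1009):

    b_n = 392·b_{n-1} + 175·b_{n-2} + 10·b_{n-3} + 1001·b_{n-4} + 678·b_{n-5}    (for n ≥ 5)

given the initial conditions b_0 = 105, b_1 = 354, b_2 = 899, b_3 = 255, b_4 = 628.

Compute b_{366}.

48

b_5 = 392·628 + 175·255 + 10·899 + 1001·354 + 678·105 = 873
b_6 = 392·873 + 175·628 + 10·255 + 1001·899 + 678·354 = 357
b_7 = 392·357 + 175·873 + 10·628 + 1001·255 + 678·899 = 399
b_8 = 392·399 + 175·357 + 10·873 + 1001·628 + 678·255 = 960
b_9 = 392·960 + 175·399 + 10·357 + 1001·873 + 678·628 = 775
b_10 = 392·775 + 175·960 + 10·399 + 1001·357 + 678·873 = 333
Continuing the recurrence:
  b_11 = 25;  b_12 = 652;  b_13 = 878;  b_14 = 564;  b_15 = 423;  b_16 = 492
  b_17 = 252;  b_18 = 938;  b_19 = 632;  b_20 = 53;  b_21 = 104;  b_22 = 762
  b_23 = 891;  b_24 = 607;  b_25 = 703;  b_26 = 68;  b_27 = 328;  b_28 = 88
  b_29 = 52;  b_30 = 564;  b_31 = 100;  b_32 = 896;  b_33 = 759;  b_34 = 743
  b_35 = 370;  b_36 = 227;  b_37 = 785;  b_38 = 135;  b_39 = 176;  b_40 = 397
  b_41 = 412;  b_42 = 76;  b_43 = 238;  b_44 = 852;  b_45 = 540;  b_46 = 164
  b_47 = 1006;  b_48 = 807;  b_49 = 857;  b_50 = 441;  b_51 = 191;  b_52 = 777
  b_53 = 843;  b_54 = 535;  b_55 = 581;  b_56 = 48;  b_57 = 143;  b_58 = 861
  b_59 = 673;  b_60 = 237;  b_61 = 457;  b_62 = 589;  b_63 = 660;  b_64 = 446
  b_65 = 211;  b_66 = 284;  b_67 = 906;  b_68 = 287;  b_69 = 473;  b_70 = 49
  b_71 = 574;  b_72 = 707;  b_73 = 819;  b_74 = 948;  b_75 = 736;  b_76 = 576
  b_77 = 405;  b_78 = 355;  b_79 = 46;  b_80 = 450;  b_81 = 158;  b_82 = 215
  b_83 = 575;  b_84 = 592;  b_85 = 987;  b_86 = 294;  b_87 = 184;  b_88 = 945
  b_89 = 941;  b_90 = 193;  b_91 = 654;  b_92 = 28;  b_93 = 761;  b_94 = 773
  b_95 = 80;  b_96 = 934;  b_97 = 181;  b_98 = 334;  b_99 = 196;  b_100 = 222
  b_101 = 727;  b_102 = 871;  b_103 = 560;  b_104 = 782;  b_105 = 986;  b_106 = 855
  b_107 = 769;  b_108 = 923;  b_109 = 87;  b_110 = 274;  b_111 = 110;  b_112 = 538
  b_113 = 334;  b_114 = 452;  b_115 = 108;  b_116 = 315;  b_117 = 456;  b_118 = 716
  b_119 = 247;  b_120 = 742;  b_121 = 257;  b_122 = 725;  b_123 = 759;  b_124 = 256
  b_125 = 841;  b_126 = 603;  b_127 = 822;  b_128 = 253;  b_129 = 188;  b_130 = 400
  b_131 = 187;  b_132 = 230;  b_133 = 269;  b_134 = 411;  b_135 = 916;  b_136 = 656
  b_137 = 220;  b_138 = 829;  b_139 = 643;  b_140 = 77;  b_141 = 715;  b_142 = 771
  b_143 = 261;  b_144 = 668;  b_145 = 505;  b_146 = 980;  b_147 = 955;  b_148 = 80
  b_149 = 290;  b_150 = 577;  b_151 = 200;  b_152 = 736;  b_153 = 809;  b_154 = 226
  b_155 = 544;  b_156 = 117;  b_157 = 190;  b_158 = 320;  b_159 = 991;  b_160 = 5
  b_161 = 105;  b_162 = 621;  b_163 = 695;  b_164 = 627;  b_165 = 821;  b_166 = 229
  b_167 = 350;  b_168 = 874;  b_169 = 333;  b_170 = 286;  b_171 = 637;  b_172 = 640
  b_173 = 609;  b_174 = 409;  b_175 = 1002;  b_176 = 214;  b_177 = 202;  b_178 = 505
  b_179 = 236;  b_180 = 883;  b_181 = 183;  b_182 = 315;  b_183 = 337;  b_184 = 961
  b_185 = 813;  b_186 = 341;  b_187 = 3;  b_188 = 196;  b_189 = 350;  b_190 = 599
  b_191 = 476;  b_192 = 755;  b_193 = 748;  b_194 = 705;  b_195 = 843;  b_196 = 60
  b_197 = 908;  b_198 = 558;  b_199 = 913;  b_200 = 466;  b_201 = 41;  b_202 = 513
  b_203 = 749;  b_204 = 169;  b_205 = 456;  b_206 = 378;  b_207 = 394;  b_208 = 103
  b_209 = 42;  b_210 = 504;  b_211 = 994;  b_212 = 943;  b_213 = 636;  b_214 = 725
  b_215 = 102;  b_216 = 119;  b_217 = 723;  b_218 = 153;  b_219 = 377;  b_220 = 770
  b_221 = 283;  b_222 = 847;  b_223 = 602;  b_224 = 815;  b_225 = 600;  b_226 = 876
  b_227 = 848;  b_228 = 387;  b_229 = 1002;  b_230 = 32;  b_231 = 969;  b_232 = 694
  b_233 = 103;  b_234 = 29;  b_235 = 836;  b_236 = 463;  b_237 = 684;  b_238 = 308
  b_239 = 745;  b_240 = 721;  b_241 = 67;  b_242 = 642;  b_243 = 242;  b_244 = 926
  b_245 = 36;  b_246 = 928;  b_247 = 431;  b_248 = 24;  b_249 = 218;  b_250 = 969
  b_251 = 668;  b_252 = 166;  b_253 = 354;  b_254 = 751;  b_255 = 640;  b_256 = 960
  b_257 = 146;  b_258 = 487;  b_259 = 605;  b_260 = 398;  b_261 = 301;  b_262 = 210
  b_263 = 181;  b_264 = 101;  b_265 = 770;  b_266 = 52;  b_267 = 430;  b_268 = 534
  b_269 = 320;  b_270 = 192;  b_271 = 926;  b_272 = 940;  b_273 = 995;  b_274 = 276
  b_275 = 795;  b_276 = 369;  b_277 = 730;  b_278 = 898;  b_279 = 302;  b_280 = 593
  b_281 = 831;  b_282 = 95;  b_283 = 940;  b_284 = 135;  b_285 = 304;  b_286 = 479
  b_287 = 544;  b_288 = 1;  b_289 = 797;  b_290 = 684;  b_291 = 534;  b_292 = 531
  b_293 = 44;  b_294 = 611;  b_295 = 657;  b_296 = 269;  b_297 = 979;  b_298 = 235
  b_299 = 116;  b_300 = 875;  b_301 = 385;  b_302 = 465;  b_303 = 90;  b_304 = 443
  b_305 = 233;  b_306 = 264;  b_307 = 112;  b_308 = 578;  b_309 = 428;  b_310 = 110
  b_311 = 205;  b_312 = 645;  b_313 = 227;  b_314 = 821;  b_315 = 14;  b_316 = 725
  b_317 = 847;  b_318 = 977;  b_319 = 220;  b_320 = 983;  b_321 = 190;  b_322 = 892
  b_323 = 1003;  b_324 = 298;  b_325 = 602;  b_326 = 104;  b_327 = 199;  b_328 = 930
  b_329 = 325;  b_330 = 227;  b_331 = 81;  b_332 = 409;  b_333 = 540;  b_334 = 117
  b_335 = 57;  b_336 = 983;  b_337 = 496;  b_338 = 686;  b_339 = 452;  b_340 = 6
  b_341 = 122;  b_342 = 774;  b_343 = 299;  b_344 = 291;  b_345 = 654;  b_346 = 360
  b_347 = 903;  b_348 = 348;  b_349 = 742;  b_350 = 180;  b_351 = 822;  b_352 = 945
  b_353 = 447;  b_354 = 877;  b_355 = 45;  b_356 = 879;  b_357 = 446;  b_358 = 586
  b_359 = 680;  b_360 = 511;  b_361 = 385;  b_362 = 994;  b_363 = 387;  b_364 = 445
b_365 = 392·445 + 175·387 + 10·994 + 1001·385 + 678·511 = 173
b_366 = 392·173 + 175·445 + 10·387 + 1001·994 + 678·385 = 48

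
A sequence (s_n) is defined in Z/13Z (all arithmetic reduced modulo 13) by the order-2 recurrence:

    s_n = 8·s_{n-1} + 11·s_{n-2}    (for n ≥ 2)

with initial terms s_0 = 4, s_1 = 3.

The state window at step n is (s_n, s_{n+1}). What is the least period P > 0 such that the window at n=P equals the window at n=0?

n=0: window = (4, 3)
n=1: window = (3, 3)
n=2: window = (3, 5)
n=3: window = (5, 8)
n=4: window = (8, 2)
n=5: window = (2, 0)
n=6: window = (0, 9)
n=7: window = (9, 7)
n=8: window = (7, 12)
n=9: window = (12, 4)
n=10: window = (4, 8)
n=11: window = (8, 4)
n=12: window = (4, 3)
window at n=12 equals window at n=0 → period = 12

12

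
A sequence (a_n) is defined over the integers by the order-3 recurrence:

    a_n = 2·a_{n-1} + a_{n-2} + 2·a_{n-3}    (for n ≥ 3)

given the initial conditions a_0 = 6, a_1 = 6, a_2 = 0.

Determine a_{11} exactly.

41538

a_3 = 2·0 + 1·6 + 2·6 = 18
a_4 = 2·18 + 1·0 + 2·6 = 48
a_5 = 2·48 + 1·18 + 2·0 = 114
a_6 = 2·114 + 1·48 + 2·18 = 312
a_7 = 2·312 + 1·114 + 2·48 = 834
a_8 = 2·834 + 1·312 + 2·114 = 2208
a_9 = 2·2208 + 1·834 + 2·312 = 5874
a_10 = 2·5874 + 1·2208 + 2·834 = 15624
a_11 = 2·15624 + 1·5874 + 2·2208 = 41538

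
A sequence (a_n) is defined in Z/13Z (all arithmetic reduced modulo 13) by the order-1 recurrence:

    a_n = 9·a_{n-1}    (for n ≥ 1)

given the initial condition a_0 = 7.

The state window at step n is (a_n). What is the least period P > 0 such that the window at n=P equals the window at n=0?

3

n=0: window = (7)
n=1: window = (11)
n=2: window = (8)
n=3: window = (7)
window at n=3 equals window at n=0 → period = 3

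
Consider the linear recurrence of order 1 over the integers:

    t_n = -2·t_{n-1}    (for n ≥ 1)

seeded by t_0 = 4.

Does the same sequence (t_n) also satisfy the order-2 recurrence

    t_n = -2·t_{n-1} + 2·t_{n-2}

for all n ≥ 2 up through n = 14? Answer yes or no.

no

Terms t_0..t_14: 4, -8, 16, -32, 64, -128, 256, -512, 1024, -2048, 4096, -8192, 16384, -32768, 65536
n=2: candidate gives 24, actual t_2 = 16 ✗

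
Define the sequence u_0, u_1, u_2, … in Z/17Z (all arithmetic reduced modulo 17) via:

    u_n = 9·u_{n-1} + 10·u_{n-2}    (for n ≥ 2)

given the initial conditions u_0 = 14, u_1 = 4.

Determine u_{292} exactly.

u_2 = 9·4 + 10·14 = 6
u_3 = 9·6 + 10·4 = 9
u_4 = 9·9 + 10·6 = 5
u_5 = 9·5 + 10·9 = 16
u_6 = 9·16 + 10·5 = 7
u_7 = 9·7 + 10·16 = 2
u_8 = 9·2 + 10·7 = 3
u_9 = 9·3 + 10·2 = 13
u_10 = 9·13 + 10·3 = 11
u_11 = 9·11 + 10·13 = 8
u_12 = 9·8 + 10·11 = 12
u_13 = 9·12 + 10·8 = 1
u_14 = 9·1 + 10·12 = 10
u_15 = 9·10 + 10·1 = 15
u_16 = 9·15 + 10·10 = 14
u_17 = 9·14 + 10·15 = 4
(u_16, u_17) = (14, 4) = (u_0, u_1), so the sequence has period 16.
292 ≡ 4 (mod 16), hence u_292 = u_4 = 5.

5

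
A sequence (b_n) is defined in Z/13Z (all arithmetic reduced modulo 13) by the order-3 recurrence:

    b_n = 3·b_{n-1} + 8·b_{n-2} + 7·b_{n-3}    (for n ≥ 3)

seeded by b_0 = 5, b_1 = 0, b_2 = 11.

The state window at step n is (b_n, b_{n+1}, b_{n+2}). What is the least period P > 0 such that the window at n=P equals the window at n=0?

n=0: window = (5, 0, 11)
n=1: window = (0, 11, 3)
n=2: window = (11, 3, 6)
n=3: window = (3, 6, 2)
n=4: window = (6, 2, 10)
n=5: window = (2, 10, 10)
n=6: window = (10, 10, 7)
n=7: window = (10, 7, 2)
n=8: window = (7, 2, 2)
n=9: window = (2, 2, 6)
n=10: window = (2, 6, 9)
n=11: window = (6, 9, 11)
n=12: window = (9, 11, 4)
n=13: window = (11, 4, 7)
n=14: window = (4, 7, 0)
n=15: window = (7, 0, 6)
n=16: window = (0, 6, 2)
n=17: window = (6, 2, 2)
n=18: window = (2, 2, 12)
n=19: window = (2, 12, 1)
n=20: window = (12, 1, 9)
n=21: window = (1, 9, 2)
n=22: window = (9, 2, 7)
n=23: window = (2, 7, 9)
n=24: window = (7, 9, 6)
n=25: window = (9, 6, 9)
n=26: window = (6, 9, 8)
n=27: window = (9, 8, 8)
n=28: window = (8, 8, 8)
n=29: window = (8, 8, 1)
n=30: window = (8, 1, 6)
n=31: window = (1, 6, 4)
n=32: window = (6, 4, 2)
n=33: window = (4, 2, 2)
n=34: window = (2, 2, 11)
n=35: window = (2, 11, 11)
n=36: window = (11, 11, 5)
n=37: window = (11, 5, 11)
n=38: window = (5, 11, 7)
n=39: window = (11, 7, 1)
n=40: window = (7, 1, 6)
…
n=2194: window = (1, 7, 5)
n=2195: window = (7, 5, 0)
n=2196: window = (5, 0, 11)
window at n=2196 equals window at n=0 → period = 2196

2196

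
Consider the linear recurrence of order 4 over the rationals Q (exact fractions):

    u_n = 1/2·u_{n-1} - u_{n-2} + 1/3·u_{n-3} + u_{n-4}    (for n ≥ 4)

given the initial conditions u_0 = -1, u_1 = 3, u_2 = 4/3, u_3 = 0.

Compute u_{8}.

u_4 = 1/2·0 + -1·4/3 + 1/3·3 + 1·-1 = -4/3
u_5 = 1/2·-4/3 + -1·0 + 1/3·4/3 + 1·3 = 25/9
u_6 = 1/2·25/9 + -1·-4/3 + 1/3·0 + 1·4/3 = 73/18
u_7 = 1/2·73/18 + -1·25/9 + 1/3·-4/3 + 1·0 = -43/36
u_8 = 1/2·-43/36 + -1·73/18 + 1/3·25/9 + 1·-4/3 = -1093/216

-1093/216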